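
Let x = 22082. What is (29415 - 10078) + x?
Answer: 41419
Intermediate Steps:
(29415 - 10078) + x = (29415 - 10078) + 22082 = 19337 + 22082 = 41419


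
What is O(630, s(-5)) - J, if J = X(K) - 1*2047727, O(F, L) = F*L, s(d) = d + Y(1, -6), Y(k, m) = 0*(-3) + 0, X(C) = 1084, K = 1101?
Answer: 2043493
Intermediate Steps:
Y(k, m) = 0 (Y(k, m) = 0 + 0 = 0)
s(d) = d (s(d) = d + 0 = d)
J = -2046643 (J = 1084 - 1*2047727 = 1084 - 2047727 = -2046643)
O(630, s(-5)) - J = 630*(-5) - 1*(-2046643) = -3150 + 2046643 = 2043493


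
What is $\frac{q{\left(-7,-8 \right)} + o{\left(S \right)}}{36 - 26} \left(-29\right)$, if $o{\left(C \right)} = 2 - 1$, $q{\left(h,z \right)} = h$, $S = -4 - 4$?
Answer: $\frac{87}{5} \approx 17.4$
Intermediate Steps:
$S = -8$ ($S = -4 - 4 = -8$)
$o{\left(C \right)} = 1$ ($o{\left(C \right)} = 2 - 1 = 1$)
$\frac{q{\left(-7,-8 \right)} + o{\left(S \right)}}{36 - 26} \left(-29\right) = \frac{-7 + 1}{36 - 26} \left(-29\right) = - \frac{6}{10} \left(-29\right) = \left(-6\right) \frac{1}{10} \left(-29\right) = \left(- \frac{3}{5}\right) \left(-29\right) = \frac{87}{5}$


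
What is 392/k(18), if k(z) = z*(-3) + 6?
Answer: -49/6 ≈ -8.1667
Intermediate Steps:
k(z) = 6 - 3*z (k(z) = -3*z + 6 = 6 - 3*z)
392/k(18) = 392/(6 - 3*18) = 392/(6 - 54) = 392/(-48) = 392*(-1/48) = -49/6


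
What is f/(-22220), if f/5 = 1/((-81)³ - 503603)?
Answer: 1/4599735536 ≈ 2.1740e-10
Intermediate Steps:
f = -5/1035044 (f = 5/((-81)³ - 503603) = 5/(-531441 - 503603) = 5/(-1035044) = 5*(-1/1035044) = -5/1035044 ≈ -4.8307e-6)
f/(-22220) = -5/1035044/(-22220) = -5/1035044*(-1/22220) = 1/4599735536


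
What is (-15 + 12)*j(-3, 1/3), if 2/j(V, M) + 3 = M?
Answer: 9/4 ≈ 2.2500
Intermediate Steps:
j(V, M) = 2/(-3 + M)
(-15 + 12)*j(-3, 1/3) = (-15 + 12)*(2/(-3 + 1/3)) = -6/(-3 + ⅓) = -6/(-8/3) = -6*(-3)/8 = -3*(-¾) = 9/4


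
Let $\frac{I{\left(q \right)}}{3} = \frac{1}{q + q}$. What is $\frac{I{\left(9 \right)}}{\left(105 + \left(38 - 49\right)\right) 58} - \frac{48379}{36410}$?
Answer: $- \frac{791268719}{595521960} \approx -1.3287$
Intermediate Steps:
$I{\left(q \right)} = \frac{3}{2 q}$ ($I{\left(q \right)} = \frac{3}{q + q} = \frac{3}{2 q}$)
$\frac{I{\left(9 \right)}}{\left(105 + \left(38 - 49\right)\right) 58} - \frac{48379}{36410} = \frac{\frac{3}{2} \cdot \frac{1}{9}}{\left(105 + \left(38 - 49\right)\right) 58} - \frac{48379}{36410} = \frac{1}{6 \left(105 - 11\right) 58} - \frac{48379}{36410} = \frac{1}{6 \cdot 94 \cdot 58} - \frac{48379}{36410} = \frac{1}{6 \cdot 5452} - \frac{48379}{36410} = \frac{1}{6} \cdot \frac{1}{5452} - \frac{48379}{36410} = \frac{1}{32712} - \frac{48379}{36410} = - \frac{791268719}{595521960}$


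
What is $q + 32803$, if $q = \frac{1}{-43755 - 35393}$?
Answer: $\frac{2596291843}{79148} \approx 32803.0$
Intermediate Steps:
$q = - \frac{1}{79148}$ ($q = \frac{1}{-79148} = - \frac{1}{79148} \approx -1.2635 \cdot 10^{-5}$)
$q + 32803 = - \frac{1}{79148} + 32803 = \frac{2596291843}{79148}$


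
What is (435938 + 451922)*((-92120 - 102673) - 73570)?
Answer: -238268773180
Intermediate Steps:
(435938 + 451922)*((-92120 - 102673) - 73570) = 887860*(-194793 - 73570) = 887860*(-268363) = -238268773180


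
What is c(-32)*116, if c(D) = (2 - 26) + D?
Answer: -6496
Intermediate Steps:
c(D) = -24 + D
c(-32)*116 = (-24 - 32)*116 = -56*116 = -6496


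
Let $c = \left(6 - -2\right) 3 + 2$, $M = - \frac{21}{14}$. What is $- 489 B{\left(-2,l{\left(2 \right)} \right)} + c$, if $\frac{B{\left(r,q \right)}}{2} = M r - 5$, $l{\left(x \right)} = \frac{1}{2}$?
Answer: $1982$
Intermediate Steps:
$M = - \frac{3}{2}$ ($M = \left(-21\right) \frac{1}{14} = - \frac{3}{2} \approx -1.5$)
$l{\left(x \right)} = \frac{1}{2}$
$B{\left(r,q \right)} = -10 - 3 r$ ($B{\left(r,q \right)} = 2 \left(- \frac{3 r}{2} - 5\right) = 2 \left(-5 - \frac{3 r}{2}\right) = -10 - 3 r$)
$c = 26$ ($c = \left(6 + 2\right) 3 + 2 = 8 \cdot 3 + 2 = 24 + 2 = 26$)
$- 489 B{\left(-2,l{\left(2 \right)} \right)} + c = - 489 \left(-10 - -6\right) + 26 = - 489 \left(-10 + 6\right) + 26 = \left(-489\right) \left(-4\right) + 26 = 1956 + 26 = 1982$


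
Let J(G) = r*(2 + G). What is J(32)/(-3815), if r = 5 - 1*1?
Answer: -136/3815 ≈ -0.035649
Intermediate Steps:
r = 4 (r = 5 - 1 = 4)
J(G) = 8 + 4*G (J(G) = 4*(2 + G) = 8 + 4*G)
J(32)/(-3815) = (8 + 4*32)/(-3815) = (8 + 128)*(-1/3815) = 136*(-1/3815) = -136/3815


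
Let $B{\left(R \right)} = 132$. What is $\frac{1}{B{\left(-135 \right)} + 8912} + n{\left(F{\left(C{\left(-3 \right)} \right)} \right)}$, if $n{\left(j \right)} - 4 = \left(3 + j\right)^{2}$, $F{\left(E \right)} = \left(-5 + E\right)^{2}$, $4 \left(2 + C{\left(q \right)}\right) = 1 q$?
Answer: $\frac{2304196469}{578816} \approx 3980.9$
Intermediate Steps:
$C{\left(q \right)} = -2 + \frac{q}{4}$ ($C{\left(q \right)} = -2 + \frac{1 q}{4} = -2 + \frac{q}{4}$)
$n{\left(j \right)} = 4 + \left(3 + j\right)^{2}$
$\frac{1}{B{\left(-135 \right)} + 8912} + n{\left(F{\left(C{\left(-3 \right)} \right)} \right)} = \frac{1}{132 + 8912} + \left(4 + \left(3 + \left(-5 + \left(-2 + \frac{1}{4} \left(-3\right)\right)\right)^{2}\right)^{2}\right) = \frac{1}{9044} + \left(4 + \left(3 + \left(-5 - \frac{11}{4}\right)^{2}\right)^{2}\right) = \frac{1}{9044} + \left(4 + \left(3 + \left(- \frac{31}{4}\right)^{2}\right)^{2}\right) = \frac{1}{9044} + \left(4 + \left(3 + \frac{961}{16}\right)^{2}\right) = \frac{1}{9044} + \left(4 + \left(\frac{1009}{16}\right)^{2}\right) = \frac{1}{9044} + \left(4 + \frac{1018081}{256}\right) = \frac{1}{9044} + \frac{1019105}{256} = \frac{2304196469}{578816}$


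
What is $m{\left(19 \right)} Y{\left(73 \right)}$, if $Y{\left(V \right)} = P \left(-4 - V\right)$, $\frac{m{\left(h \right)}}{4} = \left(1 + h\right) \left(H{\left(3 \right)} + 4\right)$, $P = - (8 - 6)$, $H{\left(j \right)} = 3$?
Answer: $86240$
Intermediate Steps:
$P = -2$ ($P = \left(-1\right) 2 = -2$)
$m{\left(h \right)} = 28 + 28 h$ ($m{\left(h \right)} = 4 \left(1 + h\right) \left(3 + 4\right) = 4 \left(1 + h\right) 7 = 4 \left(7 + 7 h\right) = 28 + 28 h$)
$Y{\left(V \right)} = 8 + 2 V$ ($Y{\left(V \right)} = - 2 \left(-4 - V\right) = 8 + 2 V$)
$m{\left(19 \right)} Y{\left(73 \right)} = \left(28 + 28 \cdot 19\right) \left(8 + 2 \cdot 73\right) = \left(28 + 532\right) \left(8 + 146\right) = 560 \cdot 154 = 86240$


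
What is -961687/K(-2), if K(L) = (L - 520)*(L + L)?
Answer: -961687/2088 ≈ -460.58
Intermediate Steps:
K(L) = 2*L*(-520 + L) (K(L) = (-520 + L)*(2*L) = 2*L*(-520 + L))
-961687/K(-2) = -961687*(-1/(4*(-520 - 2))) = -961687/(2*(-2)*(-522)) = -961687/2088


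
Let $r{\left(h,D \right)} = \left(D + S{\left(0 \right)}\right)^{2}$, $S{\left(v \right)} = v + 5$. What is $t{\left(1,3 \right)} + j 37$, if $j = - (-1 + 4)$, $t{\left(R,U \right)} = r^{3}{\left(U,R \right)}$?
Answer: $46545$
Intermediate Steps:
$S{\left(v \right)} = 5 + v$
$r{\left(h,D \right)} = \left(5 + D\right)^{2}$ ($r{\left(h,D \right)} = \left(D + \left(5 + 0\right)\right)^{2} = \left(D + 5\right)^{2} = \left(5 + D\right)^{2}$)
$t{\left(R,U \right)} = \left(5 + R\right)^{6}$ ($t{\left(R,U \right)} = \left(\left(5 + R\right)^{2}\right)^{3} = \left(5 + R\right)^{6}$)
$j = -3$ ($j = \left(-1\right) 3 = -3$)
$t{\left(1,3 \right)} + j 37 = \left(5 + 1\right)^{6} - 111 = 6^{6} - 111 = 46656 - 111 = 46545$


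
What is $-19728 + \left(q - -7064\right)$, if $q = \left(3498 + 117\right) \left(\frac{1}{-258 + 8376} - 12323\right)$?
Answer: $- \frac{120580194949}{2706} \approx -4.456 \cdot 10^{7}$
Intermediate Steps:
$q = - \frac{120545926165}{2706}$ ($q = 3615 \left(\frac{1}{8118} - 12323\right) = 3615 \left(- \frac{100038113}{8118}\right) = - \frac{120545926165}{2706} \approx -4.4548 \cdot 10^{7}$)
$-19728 + \left(q - -7064\right) = -19728 - \frac{120526810981}{2706} = - \frac{120580194949}{2706}$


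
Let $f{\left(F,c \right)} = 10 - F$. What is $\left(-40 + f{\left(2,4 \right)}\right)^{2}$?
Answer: $1024$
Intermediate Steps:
$\left(-40 + f{\left(2,4 \right)}\right)^{2} = \left(-40 + \left(10 - 2\right)\right)^{2} = \left(-40 + 8\right)^{2} = \left(-32\right)^{2} = 1024$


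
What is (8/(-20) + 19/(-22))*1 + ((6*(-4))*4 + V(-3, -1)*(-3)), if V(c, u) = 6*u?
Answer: -8719/110 ≈ -79.264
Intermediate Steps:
(8/(-20) + 19/(-22))*1 + ((6*(-4))*4 + V(-3, -1)*(-3)) = (8/(-20) + 19/(-22))*1 + ((6*(-4))*4 + (6*(-1))*(-3)) = (8*(-1/20) + 19*(-1/22))*1 + (-24*4 - 6*(-3)) = (-⅖ - 19/22)*1 + (-96 + 18) = -139/110*1 - 78 = -139/110 - 78 = -8719/110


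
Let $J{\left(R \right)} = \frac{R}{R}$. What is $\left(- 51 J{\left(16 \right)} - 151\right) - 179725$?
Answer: $-179927$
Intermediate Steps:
$J{\left(R \right)} = 1$
$\left(- 51 J{\left(16 \right)} - 151\right) - 179725 = \left(\left(-51\right) 1 - 151\right) - 179725 = \left(-51 - 151\right) - 179725 = -202 - 179725 = -179927$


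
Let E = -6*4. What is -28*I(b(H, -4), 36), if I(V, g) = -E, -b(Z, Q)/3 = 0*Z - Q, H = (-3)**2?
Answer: -672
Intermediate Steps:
H = 9
E = -24
b(Z, Q) = 3*Q (b(Z, Q) = -3*(0*Z - Q) = -3*(0 - Q) = -(-3)*Q = 3*Q)
I(V, g) = 24 (I(V, g) = -1*(-24) = 24)
-28*I(b(H, -4), 36) = -28*24 = -672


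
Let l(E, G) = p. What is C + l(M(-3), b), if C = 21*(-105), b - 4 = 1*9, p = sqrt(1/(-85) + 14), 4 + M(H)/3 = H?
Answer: -2205 + sqrt(101065)/85 ≈ -2201.3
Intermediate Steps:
M(H) = -12 + 3*H
p = sqrt(101065)/85 (p = sqrt(-1/85 + 14) = sqrt(1189/85) = sqrt(101065)/85 ≈ 3.7401)
b = 13 (b = 4 + 1*9 = 4 + 9 = 13)
l(E, G) = sqrt(101065)/85
C = -2205
C + l(M(-3), b) = -2205 + sqrt(101065)/85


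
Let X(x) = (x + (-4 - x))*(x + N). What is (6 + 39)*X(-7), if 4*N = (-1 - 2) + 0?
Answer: 1395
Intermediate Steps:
N = -3/4 (N = ((-1 - 2) + 0)/4 = (-3 + 0)/4 = (1/4)*(-3) = -3/4 ≈ -0.75000)
X(x) = 3 - 4*x (X(x) = (x + (-4 - x))*(x - 3/4) = -4*(-3/4 + x) = 3 - 4*x)
(6 + 39)*X(-7) = (6 + 39)*(3 - 4*(-7)) = 45*(3 + 28) = 45*31 = 1395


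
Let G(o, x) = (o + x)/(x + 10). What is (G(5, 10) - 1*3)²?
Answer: 81/16 ≈ 5.0625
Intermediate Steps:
G(o, x) = (o + x)/(10 + x)
(G(5, 10) - 1*3)² = ((5 + 10)/(10 + 10) - 1*3)² = (15/20 - 3)² = ((1/20)*15 - 3)² = (¾ - 3)² = (-9/4)² = 81/16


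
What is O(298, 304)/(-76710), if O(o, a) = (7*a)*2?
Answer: -2128/38355 ≈ -0.055482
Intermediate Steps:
O(o, a) = 14*a
O(298, 304)/(-76710) = (14*304)/(-76710) = 4256*(-1/76710) = -2128/38355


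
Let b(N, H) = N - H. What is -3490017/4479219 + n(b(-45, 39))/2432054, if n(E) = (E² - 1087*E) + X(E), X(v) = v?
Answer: -1341282026933/1815617080971 ≈ -0.73875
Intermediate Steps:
n(E) = E² - 1086*E (n(E) = (E² - 1087*E) + E = E² - 1086*E)
-3490017/4479219 + n(b(-45, 39))/2432054 = -3490017/4479219 + ((-45 - 1*39)*(-1086 + (-45 - 1*39)))/2432054 = -3490017*1/4479219 + ((-45 - 39)*(-1086 + (-45 - 39)))*(1/2432054) = -1163339/1493073 - 84*(-1086 - 84)*(1/2432054) = -1163339/1493073 - 84*(-1170)*(1/2432054) = -1163339/1493073 + 98280*(1/2432054) = -1163339/1493073 + 49140/1216027 = -1341282026933/1815617080971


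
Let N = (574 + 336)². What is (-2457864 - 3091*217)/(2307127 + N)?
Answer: -3128611/3135227 ≈ -0.99789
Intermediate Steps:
N = 828100 (N = 910² = 828100)
(-2457864 - 3091*217)/(2307127 + N) = (-2457864 - 3091*217)/(2307127 + 828100) = (-2457864 - 670747)/3135227 = -3128611*1/3135227 = -3128611/3135227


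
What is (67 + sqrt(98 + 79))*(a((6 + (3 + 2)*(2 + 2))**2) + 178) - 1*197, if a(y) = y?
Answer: 57021 + 854*sqrt(177) ≈ 68383.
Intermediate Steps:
(67 + sqrt(98 + 79))*(a((6 + (3 + 2)*(2 + 2))**2) + 178) - 1*197 = (67 + sqrt(98 + 79))*((6 + (3 + 2)*(2 + 2))**2 + 178) - 1*197 = (67 + sqrt(177))*((6 + 5*4)**2 + 178) - 197 = (67 + sqrt(177))*((6 + 20)**2 + 178) - 197 = (67 + sqrt(177))*(26**2 + 178) - 197 = (67 + sqrt(177))*(676 + 178) - 197 = (67 + sqrt(177))*854 - 197 = (57218 + 854*sqrt(177)) - 197 = 57021 + 854*sqrt(177)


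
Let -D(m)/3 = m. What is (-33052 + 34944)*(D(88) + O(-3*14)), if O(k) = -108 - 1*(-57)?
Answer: -595980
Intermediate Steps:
D(m) = -3*m
O(k) = -51 (O(k) = -108 + 57 = -51)
(-33052 + 34944)*(D(88) + O(-3*14)) = (-33052 + 34944)*(-3*88 - 51) = 1892*(-264 - 51) = 1892*(-315) = -595980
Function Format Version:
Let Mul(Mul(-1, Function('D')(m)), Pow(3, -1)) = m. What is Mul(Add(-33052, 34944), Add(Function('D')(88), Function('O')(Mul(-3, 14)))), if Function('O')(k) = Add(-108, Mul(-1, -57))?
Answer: -595980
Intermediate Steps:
Function('D')(m) = Mul(-3, m)
Function('O')(k) = -51 (Function('O')(k) = Add(-108, 57) = -51)
Mul(Add(-33052, 34944), Add(Function('D')(88), Function('O')(Mul(-3, 14)))) = Mul(Add(-33052, 34944), Add(Mul(-3, 88), -51)) = Mul(1892, Add(-264, -51)) = Mul(1892, -315) = -595980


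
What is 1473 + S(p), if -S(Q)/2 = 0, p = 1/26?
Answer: 1473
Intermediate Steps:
p = 1/26 ≈ 0.038462
S(Q) = 0 (S(Q) = -2*0 = 0)
1473 + S(p) = 1473 + 0 = 1473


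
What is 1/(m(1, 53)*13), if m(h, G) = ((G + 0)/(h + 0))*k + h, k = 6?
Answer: 1/4147 ≈ 0.00024114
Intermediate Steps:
m(h, G) = h + 6*G/h (m(h, G) = ((G + 0)/(h + 0))*6 + h = (G/h)*6 + h = 6*G/h + h = h + 6*G/h)
1/(m(1, 53)*13) = 1/((1 + 6*53/1)*13) = 1/((1 + 6*53*1)*13) = 1/((1 + 318)*13) = 1/(319*13) = 1/4147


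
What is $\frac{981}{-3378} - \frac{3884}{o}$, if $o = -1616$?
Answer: $\frac{480619}{227452} \approx 2.1131$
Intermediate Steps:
$\frac{981}{-3378} - \frac{3884}{o} = \frac{981}{-3378} - \frac{3884}{-1616} = 981 \left(- \frac{1}{3378}\right) - - \frac{971}{404} = - \frac{327}{1126} + \frac{971}{404} = \frac{480619}{227452}$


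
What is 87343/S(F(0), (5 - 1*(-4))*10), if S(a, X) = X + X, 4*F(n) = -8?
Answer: 87343/180 ≈ 485.24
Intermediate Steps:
F(n) = -2 (F(n) = (1/4)*(-8) = -2)
S(a, X) = 2*X
87343/S(F(0), (5 - 1*(-4))*10) = 87343/((2*((5 - 1*(-4))*10))) = 87343/((2*((5 + 4)*10))) = 87343/((2*(9*10))) = 87343/((2*90)) = 87343/180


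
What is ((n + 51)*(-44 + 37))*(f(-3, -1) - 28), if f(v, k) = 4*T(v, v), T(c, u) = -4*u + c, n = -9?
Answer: -2352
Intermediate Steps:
T(c, u) = c - 4*u
f(v, k) = -12*v (f(v, k) = 4*(v - 4*v) = 4*(-3*v) = -12*v)
((n + 51)*(-44 + 37))*(f(-3, -1) - 28) = ((-9 + 51)*(-44 + 37))*(-12*(-3) - 28) = (42*(-7))*(36 - 28) = -294*8 = -2352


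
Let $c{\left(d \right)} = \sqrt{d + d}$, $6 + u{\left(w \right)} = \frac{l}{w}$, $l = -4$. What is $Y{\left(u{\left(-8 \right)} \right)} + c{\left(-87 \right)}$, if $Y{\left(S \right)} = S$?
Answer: $- \frac{11}{2} + i \sqrt{174} \approx -5.5 + 13.191 i$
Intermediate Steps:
$u{\left(w \right)} = -6 - \frac{4}{w}$
$c{\left(d \right)} = \sqrt{2} \sqrt{d}$ ($c{\left(d \right)} = \sqrt{2 d} = \sqrt{2} \sqrt{d}$)
$Y{\left(u{\left(-8 \right)} \right)} + c{\left(-87 \right)} = \left(-6 - \frac{4}{-8}\right) + \sqrt{2} \sqrt{-87} = \left(-6 - - \frac{1}{2}\right) + \sqrt{2} i \sqrt{87} = \left(-6 + \frac{1}{2}\right) + i \sqrt{174} = - \frac{11}{2} + i \sqrt{174}$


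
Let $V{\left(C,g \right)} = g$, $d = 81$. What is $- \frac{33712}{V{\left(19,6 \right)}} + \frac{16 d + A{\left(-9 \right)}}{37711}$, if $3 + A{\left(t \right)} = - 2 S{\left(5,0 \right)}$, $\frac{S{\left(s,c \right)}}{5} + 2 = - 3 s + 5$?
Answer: $- \frac{635652377}{113133} \approx -5618.6$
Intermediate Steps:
$S{\left(s,c \right)} = 15 - 15 s$ ($S{\left(s,c \right)} = -10 + 5 \left(- 3 s + 5\right) = -10 + 5 \left(5 - 3 s\right) = -10 - \left(-25 + 15 s\right) = 15 - 15 s$)
$A{\left(t \right)} = 117$ ($A{\left(t \right)} = -3 - 2 \left(15 - 75\right) = -3 - -120 = -3 + 120 = 117$)
$- \frac{33712}{V{\left(19,6 \right)}} + \frac{16 d + A{\left(-9 \right)}}{37711} = - \frac{33712}{6} + \frac{16 \cdot 81 + 117}{37711} = \left(-33712\right) \frac{1}{6} + \left(1296 + 117\right) \frac{1}{37711} = - \frac{16856}{3} + 1413 \cdot \frac{1}{37711} = - \frac{16856}{3} + \frac{1413}{37711} = - \frac{635652377}{113133}$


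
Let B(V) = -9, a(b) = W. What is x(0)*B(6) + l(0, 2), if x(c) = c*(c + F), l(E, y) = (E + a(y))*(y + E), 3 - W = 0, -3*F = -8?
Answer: 6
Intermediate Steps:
F = 8/3 (F = -1/3*(-8) = 8/3 ≈ 2.6667)
W = 3 (W = 3 - 1*0 = 3 + 0 = 3)
a(b) = 3
l(E, y) = (3 + E)*(E + y) (l(E, y) = (E + 3)*(y + E) = (3 + E)*(E + y))
x(c) = c*(8/3 + c) (x(c) = c*(c + 8/3) = c*(8/3 + c))
x(0)*B(6) + l(0, 2) = ((1/3)*0*(8 + 3*0))*(-9) + (0**2 + 3*0 + 3*2 + 0*2) = ((1/3)*0*(8 + 0))*(-9) + (0 + 0 + 6 + 0) = ((1/3)*0*8)*(-9) + 6 = 0*(-9) + 6 = 0 + 6 = 6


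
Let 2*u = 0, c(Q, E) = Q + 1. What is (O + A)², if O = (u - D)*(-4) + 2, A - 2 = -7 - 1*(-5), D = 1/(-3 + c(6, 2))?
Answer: 9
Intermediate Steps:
c(Q, E) = 1 + Q
u = 0 (u = (½)*0 = 0)
D = ¼ (D = 1/(-3 + (1 + 6)) = 1/(-3 + 7) = 1/4 = ¼ ≈ 0.25000)
A = 0 (A = 2 + (-7 - 1*(-5)) = 2 + (-7 + 5) = 2 - 2 = 0)
O = 3 (O = (0 - 1*¼)*(-4) + 2 = (0 - ¼)*(-4) + 2 = -¼*(-4) + 2 = 1 + 2 = 3)
(O + A)² = (3 + 0)² = 3² = 9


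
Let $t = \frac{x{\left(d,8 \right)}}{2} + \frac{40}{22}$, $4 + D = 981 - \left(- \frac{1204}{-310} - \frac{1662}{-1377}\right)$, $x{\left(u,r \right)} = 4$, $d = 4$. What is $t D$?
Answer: $\frac{968050678}{260865} \approx 3710.9$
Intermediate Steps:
$D = \frac{69146477}{71145}$ ($D = -4 - \left(-981 + \frac{554}{459} + \frac{602}{155}\right) = -4 + \left(981 - \left(\frac{602}{155} + \frac{554}{459}\right)\right) = -4 + \left(981 - \frac{362188}{71145}\right) = -4 + \frac{69431057}{71145} = \frac{69146477}{71145} \approx 971.91$)
$t = \frac{42}{11}$ ($t = \frac{4}{2} + \frac{40}{22} = 4 \cdot \frac{1}{2} + 40 \cdot \frac{1}{22} = 2 + \frac{20}{11} = \frac{42}{11} \approx 3.8182$)
$t D = \frac{42}{11} \cdot \frac{69146477}{71145} = \frac{968050678}{260865}$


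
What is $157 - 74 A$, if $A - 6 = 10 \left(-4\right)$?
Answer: $2673$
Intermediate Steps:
$A = -34$ ($A = 6 + 10 \left(-4\right) = 6 - 40 = -34$)
$157 - 74 A = 157 - -2516 = 157 + 2516 = 2673$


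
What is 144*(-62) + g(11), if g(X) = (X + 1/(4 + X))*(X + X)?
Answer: -130268/15 ≈ -8684.5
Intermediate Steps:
g(X) = 2*X*(X + 1/(4 + X)) (g(X) = (X + 1/(4 + X))*(2*X) = 2*X*(X + 1/(4 + X)))
144*(-62) + g(11) = 144*(-62) + 2*11*(1 + 11² + 4*11)/(4 + 11) = -8928 + 2*11*(1 + 121 + 44)/15 = -8928 + 2*11*(1/15)*166 = -8928 + 3652/15 = -130268/15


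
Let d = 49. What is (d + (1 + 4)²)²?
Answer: 5476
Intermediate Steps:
(d + (1 + 4)²)² = (49 + (1 + 4)²)² = (49 + 5²)² = (49 + 25)² = 74² = 5476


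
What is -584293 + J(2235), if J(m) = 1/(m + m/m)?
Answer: -1306479147/2236 ≈ -5.8429e+5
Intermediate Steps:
J(m) = 1/(1 + m) (J(m) = 1/(m + 1) = 1/(1 + m))
-584293 + J(2235) = -584293 + 1/(1 + 2235) = -584293 + 1/2236 = -1306479147/2236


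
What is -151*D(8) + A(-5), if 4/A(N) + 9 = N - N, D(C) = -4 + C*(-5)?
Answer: 59792/9 ≈ 6643.6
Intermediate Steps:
D(C) = -4 - 5*C
A(N) = -4/9 (A(N) = 4/(-9 + (N - N)) = 4/(-9 + 0) = 4/(-9) = 4*(-⅑) = -4/9)
-151*D(8) + A(-5) = -151*(-4 - 5*8) - 4/9 = -151*(-4 - 40) - 4/9 = -151*(-44) - 4/9 = 6644 - 4/9 = 59792/9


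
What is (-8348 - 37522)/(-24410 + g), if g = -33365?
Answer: 9174/11555 ≈ 0.79394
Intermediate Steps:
(-8348 - 37522)/(-24410 + g) = (-8348 - 37522)/(-24410 - 33365) = -45870/(-57775) = -45870*(-1/57775) = 9174/11555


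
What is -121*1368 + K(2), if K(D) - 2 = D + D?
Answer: -165522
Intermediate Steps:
K(D) = 2 + 2*D (K(D) = 2 + (D + D) = 2 + 2*D)
-121*1368 + K(2) = -121*1368 + (2 + 2*2) = -165528 + (2 + 4) = -165528 + 6 = -165522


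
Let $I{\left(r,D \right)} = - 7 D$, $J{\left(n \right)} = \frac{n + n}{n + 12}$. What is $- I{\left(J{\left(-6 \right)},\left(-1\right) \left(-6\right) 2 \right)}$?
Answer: $84$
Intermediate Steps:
$J{\left(n \right)} = \frac{2 n}{12 + n}$
$- I{\left(J{\left(-6 \right)},\left(-1\right) \left(-6\right) 2 \right)} = - \left(-7\right) \left(-1\right) \left(-6\right) 2 = - \left(-7\right) 6 \cdot 2 = - \left(-7\right) 12 = \left(-1\right) \left(-84\right) = 84$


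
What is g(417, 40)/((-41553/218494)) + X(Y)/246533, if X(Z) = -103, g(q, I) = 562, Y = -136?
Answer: -30272685771683/10244185749 ≈ -2955.1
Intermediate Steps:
g(417, 40)/((-41553/218494)) + X(Y)/246533 = 562/((-41553/218494)) - 103/246533 = 562/((-41553*1/218494)) - 103*1/246533 = 562/(-41553/218494) - 103/246533 = 562*(-218494/41553) - 103/246533 = -122793628/41553 - 103/246533 = -30272685771683/10244185749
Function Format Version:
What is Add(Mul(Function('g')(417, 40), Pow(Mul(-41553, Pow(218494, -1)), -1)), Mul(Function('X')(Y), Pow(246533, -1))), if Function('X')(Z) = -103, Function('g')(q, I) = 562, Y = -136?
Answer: Rational(-30272685771683, 10244185749) ≈ -2955.1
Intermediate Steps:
Add(Mul(Function('g')(417, 40), Pow(Mul(-41553, Pow(218494, -1)), -1)), Mul(Function('X')(Y), Pow(246533, -1))) = Add(Mul(562, Pow(Mul(-41553, Pow(218494, -1)), -1)), Mul(-103, Pow(246533, -1))) = Add(Mul(562, Pow(Mul(-41553, Rational(1, 218494)), -1)), Mul(-103, Rational(1, 246533))) = Add(Mul(562, Pow(Rational(-41553, 218494), -1)), Rational(-103, 246533)) = Add(Mul(562, Rational(-218494, 41553)), Rational(-103, 246533)) = Add(Rational(-122793628, 41553), Rational(-103, 246533)) = Rational(-30272685771683, 10244185749)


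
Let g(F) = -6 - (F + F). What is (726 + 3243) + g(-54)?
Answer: 4071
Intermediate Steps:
g(F) = -6 - 2*F
(726 + 3243) + g(-54) = (726 + 3243) + (-6 - 2*(-54)) = 3969 + (-6 + 108) = 3969 + 102 = 4071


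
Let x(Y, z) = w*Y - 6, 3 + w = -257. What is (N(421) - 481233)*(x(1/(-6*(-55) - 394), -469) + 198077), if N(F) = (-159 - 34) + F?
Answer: -1524401527005/16 ≈ -9.5275e+10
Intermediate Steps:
w = -260 (w = -3 - 257 = -260)
N(F) = -193 + F
x(Y, z) = -6 - 260*Y (x(Y, z) = -260*Y - 6 = -6 - 260*Y)
(N(421) - 481233)*(x(1/(-6*(-55) - 394), -469) + 198077) = ((-193 + 421) - 481233)*((-6 - 260/(-6*(-55) - 394)) + 198077) = (228 - 481233)*((-6 - 260/(330 - 394)) + 198077) = -481005*((-6 - 260/(-64)) + 198077) = -481005*((-6 - 260*(-1/64)) + 198077) = -481005*((-6 + 65/16) + 198077) = -481005*(-31/16 + 198077) = -481005*3169201/16 = -1524401527005/16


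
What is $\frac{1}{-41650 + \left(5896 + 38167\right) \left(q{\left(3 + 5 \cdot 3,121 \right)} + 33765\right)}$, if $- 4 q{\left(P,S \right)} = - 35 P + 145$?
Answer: $\frac{4}{5972352735} \approx 6.6975 \cdot 10^{-10}$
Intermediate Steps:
$q{\left(P,S \right)} = - \frac{145}{4} + \frac{35 P}{4}$ ($q{\left(P,S \right)} = - \frac{- 35 P + 145}{4} = - \frac{145 - 35 P}{4} = - \frac{145}{4} + \frac{35 P}{4}$)
$\frac{1}{-41650 + \left(5896 + 38167\right) \left(q{\left(3 + 5 \cdot 3,121 \right)} + 33765\right)} = \frac{1}{-41650 + \left(5896 + 38167\right) \left(\left(- \frac{145}{4} + \frac{35 \left(3 + 5 \cdot 3\right)}{4}\right) + 33765\right)} = \frac{1}{-41650 + 44063 \left(\left(- \frac{145}{4} + \frac{35 \left(3 + 15\right)}{4}\right) + 33765\right)} = \frac{1}{-41650 + 44063 \left(\left(- \frac{145}{4} + \frac{35}{4} \cdot 18\right) + 33765\right)} = \frac{1}{-41650 + 44063 \left(\left(- \frac{145}{4} + \frac{315}{2}\right) + 33765\right)} = \frac{1}{-41650 + 44063 \left(\frac{485}{4} + 33765\right)} = \frac{1}{-41650 + 44063 \cdot \frac{135545}{4}} = \frac{1}{-41650 + \frac{5972519335}{4}} = \frac{1}{\frac{5972352735}{4}} = \frac{4}{5972352735}$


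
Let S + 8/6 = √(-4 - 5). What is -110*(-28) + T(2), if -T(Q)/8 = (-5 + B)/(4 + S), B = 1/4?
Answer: 447512/145 - 1026*I/145 ≈ 3086.3 - 7.0759*I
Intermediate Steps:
B = ¼ ≈ 0.25000
S = -4/3 + 3*I (S = -4/3 + √(-4 - 5) = -4/3 + √(-9) = -4/3 + 3*I ≈ -1.3333 + 3.0*I)
T(Q) = 342*(8/3 - 3*I)/145 (T(Q) = -8*(-5 + ¼)/(4 + (-4/3 + 3*I)) = -(-38)/(8/3 + 3*I) = -(-38)*9*(8/3 - 3*I)/145 = -(-342)*(8/3 - 3*I)/145 = 342*(8/3 - 3*I)/145)
-110*(-28) + T(2) = -110*(-28) + (912/145 - 1026*I/145) = 3080 + (912/145 - 1026*I/145) = 447512/145 - 1026*I/145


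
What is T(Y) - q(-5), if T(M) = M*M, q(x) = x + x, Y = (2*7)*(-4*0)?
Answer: 10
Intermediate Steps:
Y = 0 (Y = 14*0 = 0)
q(x) = 2*x
T(M) = M²
T(Y) - q(-5) = 0² - 2*(-5) = 0 - 1*(-10) = 0 + 10 = 10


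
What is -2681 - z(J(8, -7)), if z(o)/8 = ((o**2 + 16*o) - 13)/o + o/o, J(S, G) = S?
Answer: -2868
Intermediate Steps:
z(o) = 8 + 8*(-13 + o**2 + 16*o)/o (z(o) = 8*(((o**2 + 16*o) - 13)/o + o/o) = 8*((-13 + o**2 + 16*o)/o + 1) = 8*(1 + (-13 + o**2 + 16*o)/o) = 8 + 8*(-13 + o**2 + 16*o)/o)
-2681 - z(J(8, -7)) = -2681 - (136 - 104/8 + 8*8) = -2681 - (136 - 104*1/8 + 64) = -2681 - (136 - 13 + 64) = -2681 - 1*187 = -2681 - 187 = -2868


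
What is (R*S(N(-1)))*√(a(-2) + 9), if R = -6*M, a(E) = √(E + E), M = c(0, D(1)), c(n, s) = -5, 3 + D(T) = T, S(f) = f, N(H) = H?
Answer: -30*√(9 + 2*I) ≈ -90.547 - 9.9396*I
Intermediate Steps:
D(T) = -3 + T
M = -5
a(E) = √2*√E (a(E) = √(2*E) = √2*√E)
R = 30 (R = -6*(-5) = 30)
(R*S(N(-1)))*√(a(-2) + 9) = (30*(-1))*√(√2*√(-2) + 9) = -30*√(√2*(I*√2) + 9) = -30*√(2*I + 9) = -30*√(9 + 2*I)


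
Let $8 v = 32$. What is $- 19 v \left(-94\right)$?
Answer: $7144$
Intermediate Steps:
$v = 4$ ($v = \frac{1}{8} \cdot 32 = 4$)
$- 19 v \left(-94\right) = \left(-19\right) 4 \left(-94\right) = \left(-76\right) \left(-94\right) = 7144$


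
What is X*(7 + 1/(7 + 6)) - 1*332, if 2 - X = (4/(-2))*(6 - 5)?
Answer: -3948/13 ≈ -303.69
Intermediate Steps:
X = 4 (X = 2 - 4/(-2)*(6 - 5) = 2 - 4*(-½) = 2 - (-2) = 2 - 1*(-2) = 2 + 2 = 4)
X*(7 + 1/(7 + 6)) - 1*332 = 4*(7 + 1/(7 + 6)) - 1*332 = 4*(7 + 1/13) - 332 = 4*(92/13) - 332 = 368/13 - 332 = -3948/13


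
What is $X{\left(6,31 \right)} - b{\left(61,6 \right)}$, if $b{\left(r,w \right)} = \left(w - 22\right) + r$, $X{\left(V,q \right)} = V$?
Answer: $-39$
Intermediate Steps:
$b{\left(r,w \right)} = -22 + r + w$ ($b{\left(r,w \right)} = \left(-22 + w\right) + r = -22 + r + w$)
$X{\left(6,31 \right)} - b{\left(61,6 \right)} = 6 - \left(-22 + 61 + 6\right) = 6 - 45 = -39$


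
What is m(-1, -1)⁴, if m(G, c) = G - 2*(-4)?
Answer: 2401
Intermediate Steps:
m(G, c) = 8 + G (m(G, c) = G + 8 = 8 + G)
m(-1, -1)⁴ = (8 - 1)⁴ = 7⁴ = 2401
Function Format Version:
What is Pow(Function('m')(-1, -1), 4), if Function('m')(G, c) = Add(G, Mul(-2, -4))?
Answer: 2401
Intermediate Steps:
Function('m')(G, c) = Add(8, G) (Function('m')(G, c) = Add(G, 8) = Add(8, G))
Pow(Function('m')(-1, -1), 4) = Pow(Add(8, -1), 4) = Pow(7, 4) = 2401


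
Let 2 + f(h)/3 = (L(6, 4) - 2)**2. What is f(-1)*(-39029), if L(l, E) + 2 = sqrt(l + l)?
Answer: -3044262 + 1873392*sqrt(3) ≈ 2.0055e+5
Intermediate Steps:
L(l, E) = -2 + sqrt(2)*sqrt(l) (L(l, E) = -2 + sqrt(l + l) = -2 + sqrt(2*l) = -2 + sqrt(2)*sqrt(l))
f(h) = -6 + 3*(-4 + 2*sqrt(3))**2 (f(h) = -6 + 3*((-2 + sqrt(2)*sqrt(6)) - 2)**2 = -6 + 3*((-2 + 2*sqrt(3)) - 2)**2 = -6 + 3*(-4 + 2*sqrt(3))**2)
f(-1)*(-39029) = (78 - 48*sqrt(3))*(-39029) = -3044262 + 1873392*sqrt(3)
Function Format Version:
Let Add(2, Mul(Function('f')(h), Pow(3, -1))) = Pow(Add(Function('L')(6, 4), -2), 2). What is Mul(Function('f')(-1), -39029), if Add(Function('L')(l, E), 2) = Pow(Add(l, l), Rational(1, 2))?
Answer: Add(-3044262, Mul(1873392, Pow(3, Rational(1, 2)))) ≈ 2.0055e+5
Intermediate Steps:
Function('L')(l, E) = Add(-2, Mul(Pow(2, Rational(1, 2)), Pow(l, Rational(1, 2)))) (Function('L')(l, E) = Add(-2, Pow(Add(l, l), Rational(1, 2))) = Add(-2, Pow(Mul(2, l), Rational(1, 2))) = Add(-2, Mul(Pow(2, Rational(1, 2)), Pow(l, Rational(1, 2)))))
Function('f')(h) = Add(-6, Mul(3, Pow(Add(-4, Mul(2, Pow(3, Rational(1, 2)))), 2))) (Function('f')(h) = Add(-6, Mul(3, Pow(Add(Add(-2, Mul(Pow(2, Rational(1, 2)), Pow(6, Rational(1, 2)))), -2), 2))) = Add(-6, Mul(3, Pow(Add(Add(-2, Mul(2, Pow(3, Rational(1, 2)))), -2), 2))) = Add(-6, Mul(3, Pow(Add(-4, Mul(2, Pow(3, Rational(1, 2)))), 2))))
Mul(Function('f')(-1), -39029) = Mul(Add(78, Mul(-48, Pow(3, Rational(1, 2)))), -39029) = Add(-3044262, Mul(1873392, Pow(3, Rational(1, 2))))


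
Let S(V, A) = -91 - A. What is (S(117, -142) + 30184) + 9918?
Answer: 40153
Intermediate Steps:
(S(117, -142) + 30184) + 9918 = ((-91 - 1*(-142)) + 30184) + 9918 = ((-91 + 142) + 30184) + 9918 = (51 + 30184) + 9918 = 30235 + 9918 = 40153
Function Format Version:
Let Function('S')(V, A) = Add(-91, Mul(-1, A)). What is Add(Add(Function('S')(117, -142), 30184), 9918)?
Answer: 40153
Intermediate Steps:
Add(Add(Function('S')(117, -142), 30184), 9918) = Add(Add(Add(-91, Mul(-1, -142)), 30184), 9918) = Add(Add(Add(-91, 142), 30184), 9918) = Add(Add(51, 30184), 9918) = Add(30235, 9918) = 40153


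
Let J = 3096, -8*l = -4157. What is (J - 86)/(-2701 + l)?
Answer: -3440/2493 ≈ -1.3799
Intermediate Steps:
l = 4157/8 (l = -⅛*(-4157) = 4157/8 ≈ 519.63)
(J - 86)/(-2701 + l) = (3096 - 86)/(-2701 + 4157/8) = 3010/(-17451/8) = 3010*(-8/17451) = -3440/2493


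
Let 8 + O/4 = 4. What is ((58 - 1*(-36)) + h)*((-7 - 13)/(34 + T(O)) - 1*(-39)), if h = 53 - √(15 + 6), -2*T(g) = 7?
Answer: 343833/61 - 2339*√21/61 ≈ 5460.9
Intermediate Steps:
O = -16 (O = -32 + 4*4 = -32 + 16 = -16)
T(g) = -7/2 (T(g) = -½*7 = -7/2)
h = 53 - √21 ≈ 48.417
((58 - 1*(-36)) + h)*((-7 - 13)/(34 + T(O)) - 1*(-39)) = ((58 - 1*(-36)) + (53 - √21))*((-7 - 13)/(34 - 7/2) - 1*(-39)) = ((58 + 36) + (53 - √21))*(-20/61/2 + 39) = (94 + (53 - √21))*(-20*2/61 + 39) = (147 - √21)*(-40/61 + 39) = (147 - √21)*(2339/61) = 343833/61 - 2339*√21/61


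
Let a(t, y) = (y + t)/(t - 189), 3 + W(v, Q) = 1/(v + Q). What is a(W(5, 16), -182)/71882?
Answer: 1942/144878171 ≈ 1.3404e-5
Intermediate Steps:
W(v, Q) = -3 + 1/(Q + v) (W(v, Q) = -3 + 1/(v + Q) = -3 + 1/(Q + v))
a(t, y) = (t + y)/(-189 + t)
a(W(5, 16), -182)/71882 = (((1 - 3*16 - 3*5)/(16 + 5) - 182)/(-189 + (1 - 3*16 - 3*5)/(16 + 5)))/71882 = (((1 - 48 - 15)/21 - 182)/(-189 + (1 - 48 - 15)/21))*(1/71882) = (((1/21)*(-62) - 182)/(-189 + (1/21)*(-62)))*(1/71882) = ((-62/21 - 182)/(-189 - 62/21))*(1/71882) = (-3884/21/(-4031/21))*(1/71882) = -21/4031*(-3884/21)*(1/71882) = (3884/4031)*(1/71882) = 1942/144878171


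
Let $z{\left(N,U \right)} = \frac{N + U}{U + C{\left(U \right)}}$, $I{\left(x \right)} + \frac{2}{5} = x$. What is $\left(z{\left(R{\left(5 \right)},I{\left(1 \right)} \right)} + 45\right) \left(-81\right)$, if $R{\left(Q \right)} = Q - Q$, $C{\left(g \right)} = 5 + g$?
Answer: $- \frac{113238}{31} \approx -3652.8$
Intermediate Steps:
$I{\left(x \right)} = - \frac{2}{5} + x$
$R{\left(Q \right)} = 0$
$z{\left(N,U \right)} = \frac{N + U}{5 + 2 U}$ ($z{\left(N,U \right)} = \frac{N + U}{U + \left(5 + U\right)} = \frac{N + U}{5 + 2 U}$)
$\left(z{\left(R{\left(5 \right)},I{\left(1 \right)} \right)} + 45\right) \left(-81\right) = \left(\frac{0 + \left(- \frac{2}{5} + 1\right)}{5 + 2 \left(- \frac{2}{5} + 1\right)} + 45\right) \left(-81\right) = \left(\frac{0 + \frac{3}{5}}{5 + 2 \cdot \frac{3}{5}} + 45\right) \left(-81\right) = \left(\frac{1}{5 + \frac{6}{5}} \cdot \frac{3}{5} + 45\right) \left(-81\right) = \left(\frac{1}{\frac{31}{5}} \cdot \frac{3}{5} + 45\right) \left(-81\right) = \left(\frac{5}{31} \cdot \frac{3}{5} + 45\right) \left(-81\right) = \left(\frac{3}{31} + 45\right) \left(-81\right) = \frac{1398}{31} \left(-81\right) = - \frac{113238}{31}$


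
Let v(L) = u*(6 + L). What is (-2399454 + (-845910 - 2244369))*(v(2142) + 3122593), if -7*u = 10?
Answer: -119877493398843/7 ≈ -1.7125e+13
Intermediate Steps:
u = -10/7 (u = -⅐*10 = -10/7 ≈ -1.4286)
v(L) = -60/7 - 10*L/7 (v(L) = -10*(6 + L)/7 = -60/7 - 10*L/7)
(-2399454 + (-845910 - 2244369))*(v(2142) + 3122593) = (-2399454 + (-845910 - 2244369))*((-60/7 - 10/7*2142) + 3122593) = (-2399454 - 3090279)*((-60/7 - 3060) + 3122593) = -5489733*(-21480/7 + 3122593) = -5489733*21836671/7 = -119877493398843/7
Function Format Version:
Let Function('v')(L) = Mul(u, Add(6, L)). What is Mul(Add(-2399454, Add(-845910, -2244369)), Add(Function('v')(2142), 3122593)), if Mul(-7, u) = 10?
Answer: Rational(-119877493398843, 7) ≈ -1.7125e+13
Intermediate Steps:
u = Rational(-10, 7) (u = Mul(Rational(-1, 7), 10) = Rational(-10, 7) ≈ -1.4286)
Function('v')(L) = Add(Rational(-60, 7), Mul(Rational(-10, 7), L)) (Function('v')(L) = Mul(Rational(-10, 7), Add(6, L)) = Add(Rational(-60, 7), Mul(Rational(-10, 7), L)))
Mul(Add(-2399454, Add(-845910, -2244369)), Add(Function('v')(2142), 3122593)) = Mul(Add(-2399454, Add(-845910, -2244369)), Add(Add(Rational(-60, 7), Mul(Rational(-10, 7), 2142)), 3122593)) = Mul(Add(-2399454, -3090279), Add(Add(Rational(-60, 7), -3060), 3122593)) = Mul(-5489733, Add(Rational(-21480, 7), 3122593)) = Mul(-5489733, Rational(21836671, 7)) = Rational(-119877493398843, 7)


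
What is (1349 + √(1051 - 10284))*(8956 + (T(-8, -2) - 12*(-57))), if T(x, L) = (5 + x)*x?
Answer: 13036736 + 9664*I*√9233 ≈ 1.3037e+7 + 9.286e+5*I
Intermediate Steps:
T(x, L) = x*(5 + x)
(1349 + √(1051 - 10284))*(8956 + (T(-8, -2) - 12*(-57))) = (1349 + √(1051 - 10284))*(8956 + (-8*(5 - 8) - 12*(-57))) = (1349 + √(-9233))*(8956 + (-8*(-3) + 684)) = (1349 + I*√9233)*(8956 + (24 + 684)) = (1349 + I*√9233)*(8956 + 708) = (1349 + I*√9233)*9664 = 13036736 + 9664*I*√9233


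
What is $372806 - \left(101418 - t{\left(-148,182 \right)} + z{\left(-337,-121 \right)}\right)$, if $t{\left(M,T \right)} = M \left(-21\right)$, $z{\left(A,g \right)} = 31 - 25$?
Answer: $274490$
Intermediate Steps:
$z{\left(A,g \right)} = 6$ ($z{\left(A,g \right)} = 31 - 25 = 6$)
$t{\left(M,T \right)} = - 21 M$
$372806 - \left(101418 - t{\left(-148,182 \right)} + z{\left(-337,-121 \right)}\right) = 372806 - 98316 = 274490$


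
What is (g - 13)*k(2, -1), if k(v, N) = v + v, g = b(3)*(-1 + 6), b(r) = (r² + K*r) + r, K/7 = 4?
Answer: 1868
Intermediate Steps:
K = 28 (K = 7*4 = 28)
b(r) = r² + 29*r (b(r) = (r² + 28*r) + r = r² + 29*r)
g = 480 (g = (3*(29 + 3))*(-1 + 6) = (3*32)*5 = 96*5 = 480)
k(v, N) = 2*v
(g - 13)*k(2, -1) = (480 - 13)*(2*2) = 467*4 = 1868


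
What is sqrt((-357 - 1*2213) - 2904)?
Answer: I*sqrt(5474) ≈ 73.986*I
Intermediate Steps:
sqrt((-357 - 1*2213) - 2904) = sqrt((-357 - 2213) - 2904) = sqrt(-2570 - 2904) = sqrt(-5474) = I*sqrt(5474)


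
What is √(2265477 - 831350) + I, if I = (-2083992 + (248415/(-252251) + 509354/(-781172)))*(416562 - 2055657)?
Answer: 14632625148726398072685/4283726482 + √1434127 ≈ 3.4159e+12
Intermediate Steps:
I = 14632625148726398072685/4283726482 (I = (-2083992 + (248415*(-1/252251) + 509354*(-1/781172)))*(-1639095) = (-2083992 + (-248415/252251 - 254677/390586))*(-1639095) = (-2083992 - 161269949117/98525709086)*(-1639095) = -205326950799500429/98525709086*(-1639095) = 14632625148726398072685/4283726482 ≈ 3.4159e+12)
√(2265477 - 831350) + I = √(2265477 - 831350) + 14632625148726398072685/4283726482 = √1434127 + 14632625148726398072685/4283726482 = 14632625148726398072685/4283726482 + √1434127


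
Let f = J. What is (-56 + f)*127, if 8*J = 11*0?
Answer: -7112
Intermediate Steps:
J = 0 (J = (11*0)/8 = (⅛)*0 = 0)
f = 0
(-56 + f)*127 = (-56 + 0)*127 = -56*127 = -7112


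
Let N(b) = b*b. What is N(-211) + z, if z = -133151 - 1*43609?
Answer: -132239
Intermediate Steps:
N(b) = b²
z = -176760 (z = -133151 - 43609 = -176760)
N(-211) + z = (-211)² - 176760 = 44521 - 176760 = -132239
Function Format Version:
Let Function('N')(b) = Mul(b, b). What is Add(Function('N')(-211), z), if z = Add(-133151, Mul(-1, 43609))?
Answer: -132239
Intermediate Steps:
Function('N')(b) = Pow(b, 2)
z = -176760 (z = Add(-133151, -43609) = -176760)
Add(Function('N')(-211), z) = Add(Pow(-211, 2), -176760) = Add(44521, -176760) = -132239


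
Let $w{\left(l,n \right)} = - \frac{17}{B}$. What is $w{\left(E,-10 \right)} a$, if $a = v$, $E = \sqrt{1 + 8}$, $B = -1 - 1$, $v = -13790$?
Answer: $-117215$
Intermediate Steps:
$B = -2$
$E = 3$ ($E = \sqrt{9} = 3$)
$a = -13790$
$w{\left(l,n \right)} = \frac{17}{2}$ ($w{\left(l,n \right)} = - \frac{17}{-2} = \left(-17\right) \left(- \frac{1}{2}\right) = \frac{17}{2}$)
$w{\left(E,-10 \right)} a = \frac{17}{2} \left(-13790\right) = -117215$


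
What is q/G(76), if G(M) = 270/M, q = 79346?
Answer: 3015148/135 ≈ 22334.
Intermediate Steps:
q/G(76) = 79346/((270/76)) = 79346/((270*(1/76))) = 79346/(135/38) = 79346*(38/135) = 3015148/135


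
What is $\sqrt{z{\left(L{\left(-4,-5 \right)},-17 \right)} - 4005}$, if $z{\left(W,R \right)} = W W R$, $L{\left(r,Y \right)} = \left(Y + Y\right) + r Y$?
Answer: $i \sqrt{5705} \approx 75.531 i$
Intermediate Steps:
$L{\left(r,Y \right)} = 2 Y + Y r$
$z{\left(W,R \right)} = R W^{2}$ ($z{\left(W,R \right)} = W^{2} R = R W^{2}$)
$\sqrt{z{\left(L{\left(-4,-5 \right)},-17 \right)} - 4005} = \sqrt{- 17 \left(- 5 \left(2 - 4\right)\right)^{2} - 4005} = \sqrt{- 17 \left(\left(-5\right) \left(-2\right)\right)^{2} - 4005} = \sqrt{- 17 \cdot 10^{2} - 4005} = \sqrt{\left(-17\right) 100 - 4005} = \sqrt{-1700 - 4005} = \sqrt{-5705} = i \sqrt{5705}$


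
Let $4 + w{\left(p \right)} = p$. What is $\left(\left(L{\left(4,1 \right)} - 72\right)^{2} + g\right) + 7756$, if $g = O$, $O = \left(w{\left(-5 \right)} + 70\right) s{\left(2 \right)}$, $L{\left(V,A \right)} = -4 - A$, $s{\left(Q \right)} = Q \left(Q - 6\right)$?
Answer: $13197$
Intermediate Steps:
$w{\left(p \right)} = -4 + p$
$s{\left(Q \right)} = Q \left(-6 + Q\right)$
$O = -488$ ($O = \left(\left(-4 - 5\right) + 70\right) 2 \left(-6 + 2\right) = \left(-9 + 70\right) 2 \left(-4\right) = 61 \left(-8\right) = -488$)
$g = -488$
$\left(\left(L{\left(4,1 \right)} - 72\right)^{2} + g\right) + 7756 = \left(\left(\left(-4 - 1\right) - 72\right)^{2} - 488\right) + 7756 = \left(\left(-5 - 72\right)^{2} - 488\right) + 7756 = \left(\left(-77\right)^{2} - 488\right) + 7756 = \left(5929 - 488\right) + 7756 = 5441 + 7756 = 13197$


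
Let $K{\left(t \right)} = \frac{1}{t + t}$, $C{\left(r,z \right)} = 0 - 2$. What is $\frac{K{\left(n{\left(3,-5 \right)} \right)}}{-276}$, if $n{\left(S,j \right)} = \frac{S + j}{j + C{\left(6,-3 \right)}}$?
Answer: $- \frac{7}{1104} \approx -0.0063406$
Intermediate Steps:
$C{\left(r,z \right)} = -2$ ($C{\left(r,z \right)} = 0 - 2 = -2$)
$n{\left(S,j \right)} = \frac{S + j}{-2 + j}$ ($n{\left(S,j \right)} = \frac{S + j}{j - 2} = \frac{S + j}{-2 + j}$)
$K{\left(t \right)} = \frac{1}{2 t}$
$\frac{K{\left(n{\left(3,-5 \right)} \right)}}{-276} = \frac{\frac{1}{2} \frac{1}{\frac{1}{-2 - 5} \left(3 - 5\right)}}{-276} = \frac{1}{2 \frac{1}{-7} \left(-2\right)} \left(- \frac{1}{276}\right) = \frac{1}{2 \left(\left(- \frac{1}{7}\right) \left(-2\right)\right)} \left(- \frac{1}{276}\right) = \frac{1}{2 \cdot \frac{2}{7}} \left(- \frac{1}{276}\right) = \frac{1}{2} \cdot \frac{7}{2} \left(- \frac{1}{276}\right) = \frac{7}{4} \left(- \frac{1}{276}\right) = - \frac{7}{1104}$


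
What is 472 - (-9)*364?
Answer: 3748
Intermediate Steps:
472 - (-9)*364 = 472 - 9*(-364) = 472 + 3276 = 3748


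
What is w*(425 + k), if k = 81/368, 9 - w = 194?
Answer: -28948985/368 ≈ -78666.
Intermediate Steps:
w = -185 (w = 9 - 1*194 = 9 - 194 = -185)
k = 81/368 (k = 81*(1/368) = 81/368 ≈ 0.22011)
w*(425 + k) = -185*(425 + 81/368) = -185*156481/368 = -28948985/368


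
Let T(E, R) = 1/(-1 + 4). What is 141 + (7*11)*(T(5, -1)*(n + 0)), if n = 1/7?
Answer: 434/3 ≈ 144.67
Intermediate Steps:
T(E, R) = ⅓ (T(E, R) = 1/3 = ⅓)
n = ⅐ (n = 1*(⅐) = ⅐ ≈ 0.14286)
141 + (7*11)*(T(5, -1)*(n + 0)) = 141 + (7*11)*((⅐ + 0)/3) = 141 + 77*((⅓)*(⅐)) = 141 + 77*(1/21) = 141 + 11/3 = 434/3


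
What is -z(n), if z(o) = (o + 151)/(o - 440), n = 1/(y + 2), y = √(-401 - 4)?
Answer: 3019393/8797849 - 591*I*√5/8797849 ≈ 0.3432 - 0.00015021*I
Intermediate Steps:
y = 9*I*√5 (y = √(-405) = 9*I*√5 ≈ 20.125*I)
n = 1/(2 + 9*I*√5) (n = 1/(9*I*√5 + 2) = 1/(2 + 9*I*√5) ≈ 0.00489 - 0.049204*I)
z(o) = (151 + o)/(-440 + o)
-z(n) = -(151 + (2/409 - 9*I*√5/409))/(-440 + (2/409 - 9*I*√5/409)) = -(61761/409 - 9*I*√5/409)/(-179958/409 - 9*I*√5/409)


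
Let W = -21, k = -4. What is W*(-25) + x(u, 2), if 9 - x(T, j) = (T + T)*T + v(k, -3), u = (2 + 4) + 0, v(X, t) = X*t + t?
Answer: 453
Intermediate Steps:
v(X, t) = t + X*t
u = 6 (u = 6 + 0 = 6)
x(T, j) = -2*T² (x(T, j) = 9 - ((T + T)*T - 3*(1 - 4)) = 9 - ((2*T)*T - 3*(-3)) = 9 - (2*T² + 9) = 9 - (9 + 2*T²) = 9 + (-9 - 2*T²) = -2*T²)
W*(-25) + x(u, 2) = -21*(-25) - 2*6² = 525 - 2*36 = 525 - 72 = 453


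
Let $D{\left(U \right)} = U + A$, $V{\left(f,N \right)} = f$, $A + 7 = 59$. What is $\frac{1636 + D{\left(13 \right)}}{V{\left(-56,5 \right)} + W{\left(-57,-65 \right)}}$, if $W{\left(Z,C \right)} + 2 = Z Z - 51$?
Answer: $\frac{1701}{3140} \approx 0.54172$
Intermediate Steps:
$A = 52$ ($A = -7 + 59 = 52$)
$W{\left(Z,C \right)} = -53 + Z^{2}$ ($W{\left(Z,C \right)} = -2 + \left(Z Z - 51\right) = -2 + \left(Z^{2} - 51\right) = -2 + \left(-51 + Z^{2}\right) = -53 + Z^{2}$)
$D{\left(U \right)} = 52 + U$ ($D{\left(U \right)} = U + 52 = 52 + U$)
$\frac{1636 + D{\left(13 \right)}}{V{\left(-56,5 \right)} + W{\left(-57,-65 \right)}} = \frac{1636 + \left(52 + 13\right)}{-56 - \left(53 - \left(-57\right)^{2}\right)} = \frac{1636 + 65}{-56 + \left(-53 + 3249\right)} = \frac{1701}{-56 + 3196} = \frac{1701}{3140}$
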